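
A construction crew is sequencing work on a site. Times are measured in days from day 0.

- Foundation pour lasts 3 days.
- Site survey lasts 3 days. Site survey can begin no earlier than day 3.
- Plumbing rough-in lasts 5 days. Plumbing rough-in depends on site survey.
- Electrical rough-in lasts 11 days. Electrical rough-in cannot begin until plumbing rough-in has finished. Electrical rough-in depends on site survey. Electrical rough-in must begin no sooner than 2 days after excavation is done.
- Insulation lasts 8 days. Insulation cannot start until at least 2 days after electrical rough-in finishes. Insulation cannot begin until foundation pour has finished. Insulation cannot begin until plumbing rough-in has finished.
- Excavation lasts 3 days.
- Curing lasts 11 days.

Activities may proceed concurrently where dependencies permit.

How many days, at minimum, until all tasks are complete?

Nothing blocks curing, so it runs from day 0 to day 11.
Foundation pour can start immediately at day 0; it finishes at day 3.
Nothing blocks excavation, so it runs from day 0 to day 3.
After its own release at day 3, site survey can start at day 3 and finishes at day 6.
After site survey (finishes day 6), plumbing rough-in can start at day 6 and finishes at day 11.
Electrical rough-in cannot start until plumbing rough-in (finishes day 11); site survey (finishes day 6); excavation (finishes day 3, plus 2-day gap → day 5). The controlling bound is day 11, so electrical rough-in finishes at 11 + 11 = day 22.
Insulation cannot start until electrical rough-in (finishes day 22, plus 2-day gap → day 24); foundation pour (finishes day 3); plumbing rough-in (finishes day 11). The controlling bound is day 24, so insulation finishes at 24 + 8 = day 32.
All tasks are finished once the last one completes. Finish times: Site survey at 6, Excavation at 3, Foundation pour at 3, Curing at 11, Plumbing rough-in at 11, Electrical rough-in at 22, Insulation at 32. The latest is day 32.

32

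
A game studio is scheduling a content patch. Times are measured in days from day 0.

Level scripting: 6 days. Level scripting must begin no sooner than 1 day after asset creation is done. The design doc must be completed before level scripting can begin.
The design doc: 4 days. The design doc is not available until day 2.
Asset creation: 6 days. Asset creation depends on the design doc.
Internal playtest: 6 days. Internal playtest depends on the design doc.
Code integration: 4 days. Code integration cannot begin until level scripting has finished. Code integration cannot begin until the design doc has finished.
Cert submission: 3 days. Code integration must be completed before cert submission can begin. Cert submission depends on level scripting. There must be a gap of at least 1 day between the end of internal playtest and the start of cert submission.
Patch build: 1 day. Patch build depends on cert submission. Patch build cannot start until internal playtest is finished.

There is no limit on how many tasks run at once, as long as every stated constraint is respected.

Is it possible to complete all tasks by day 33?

Yes

After its own release at day 2, the design doc can start at day 2 and finishes at day 6.
After the design doc (finishes day 6), internal playtest can start at day 6 and finishes at day 12.
Asset creation waits on the design doc (finishes day 6), so it starts at day 6 and finishes at 6 + 6 = day 12.
Level scripting needs all of asset creation (finishes day 12, plus 1-day gap → day 13); the design doc (finishes day 6). That puts its earliest start at day 13; it finishes at 13 + 6 = day 19.
For code integration: level scripting (finishes day 19); the design doc (finishes day 6). Taking the maximum gives a start of day 19, and it finishes at 19 + 4 = day 23.
Cert submission needs all of code integration (finishes day 23); level scripting (finishes day 19); internal playtest (finishes day 12, plus 1-day gap → day 13). That puts its earliest start at day 23; it finishes at 23 + 3 = day 26.
Patch build has to wait for cert submission (finishes day 26); internal playtest (finishes day 12). The latest of these is day 26, so patch build runs day 26 to 26 + 1 = day 27.
Every task is finished by day 27, which is no later than the deadline of 33, so the schedule is feasible.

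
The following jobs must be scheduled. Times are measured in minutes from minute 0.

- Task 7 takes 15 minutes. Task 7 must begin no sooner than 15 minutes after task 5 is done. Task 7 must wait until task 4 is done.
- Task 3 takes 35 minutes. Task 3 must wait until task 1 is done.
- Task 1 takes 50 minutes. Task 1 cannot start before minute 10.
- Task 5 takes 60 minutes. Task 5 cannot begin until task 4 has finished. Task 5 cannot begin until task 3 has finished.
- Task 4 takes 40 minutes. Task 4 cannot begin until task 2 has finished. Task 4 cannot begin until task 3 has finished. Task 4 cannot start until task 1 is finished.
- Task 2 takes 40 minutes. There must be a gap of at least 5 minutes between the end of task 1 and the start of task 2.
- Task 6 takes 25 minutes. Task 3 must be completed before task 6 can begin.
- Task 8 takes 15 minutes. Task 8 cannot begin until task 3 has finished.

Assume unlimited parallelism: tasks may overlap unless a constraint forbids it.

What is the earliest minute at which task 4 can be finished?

After its own release at minute 10, task 1 can start at minute 10 and finishes at minute 60.
After task 1 (finishes minute 60), task 3 can start at minute 60 and finishes at minute 95.
After task 1 (finishes minute 60, plus 5-minute gap → minute 65), task 2 can start at minute 65 and finishes at minute 105.
Task 4 needs all of task 2 (finishes minute 105); task 3 (finishes minute 95); task 1 (finishes minute 60). That puts its earliest start at minute 105; it finishes at 105 + 40 = minute 145.

145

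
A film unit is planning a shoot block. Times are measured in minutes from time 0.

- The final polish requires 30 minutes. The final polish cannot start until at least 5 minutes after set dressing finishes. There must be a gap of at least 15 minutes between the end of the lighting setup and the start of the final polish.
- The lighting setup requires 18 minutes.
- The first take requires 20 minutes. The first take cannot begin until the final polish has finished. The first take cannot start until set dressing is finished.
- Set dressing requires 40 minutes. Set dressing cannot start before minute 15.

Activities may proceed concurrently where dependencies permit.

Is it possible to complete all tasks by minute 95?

The lighting setup has no prerequisites, so it starts at minute 0 and finishes at minute 18.
Set dressing waits on its own release at minute 15, so it starts at minute 15 and finishes at 15 + 40 = minute 55.
For the final polish: set dressing (finishes minute 55, plus 5-minute gap → minute 60); the lighting setup (finishes minute 18, plus 15-minute gap → minute 33). Taking the maximum gives a start of minute 60, and it finishes at 60 + 30 = minute 90.
The first take has to wait for the final polish (finishes minute 90); set dressing (finishes minute 55). The latest of these is minute 90, so the first take runs minute 90 to 90 + 20 = minute 110.
The earliest everything can be done is minute 110, which is after the deadline of 95, so it is not possible.

No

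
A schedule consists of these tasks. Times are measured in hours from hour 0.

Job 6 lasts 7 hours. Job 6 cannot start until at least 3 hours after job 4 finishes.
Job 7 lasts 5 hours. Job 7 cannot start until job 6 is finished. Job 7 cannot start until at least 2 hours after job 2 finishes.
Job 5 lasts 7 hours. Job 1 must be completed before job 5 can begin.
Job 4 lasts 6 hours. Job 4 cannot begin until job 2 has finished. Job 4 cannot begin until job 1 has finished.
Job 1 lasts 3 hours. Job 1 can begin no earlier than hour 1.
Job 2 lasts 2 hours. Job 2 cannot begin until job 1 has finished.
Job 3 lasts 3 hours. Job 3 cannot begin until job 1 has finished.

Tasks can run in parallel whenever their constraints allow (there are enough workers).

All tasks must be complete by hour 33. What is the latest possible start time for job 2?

Nothing follows job 7; the deadline of hour 33 is its only limit. It must start by 33 − 5 = hour 28.
Job 6 has to be done before job 7 (must start by hour 28). That means finishing by hour 28, i.e. starting by 28 − 7 = hour 21.
Since job 6 (must start by hour 21, minus 3-hour gap → hour 18) depends on it, job 4 must finish by hour 18. Backing off its 6-hour duration gives a latest start of hour 12.
Job 2 must finish in time for job 4 (must start by hour 12); job 7 (must start by hour 28, minus 2-hour gap → hour 26). The tightest is hour 12, so job 2 must start by 12 − 2 = hour 10.

10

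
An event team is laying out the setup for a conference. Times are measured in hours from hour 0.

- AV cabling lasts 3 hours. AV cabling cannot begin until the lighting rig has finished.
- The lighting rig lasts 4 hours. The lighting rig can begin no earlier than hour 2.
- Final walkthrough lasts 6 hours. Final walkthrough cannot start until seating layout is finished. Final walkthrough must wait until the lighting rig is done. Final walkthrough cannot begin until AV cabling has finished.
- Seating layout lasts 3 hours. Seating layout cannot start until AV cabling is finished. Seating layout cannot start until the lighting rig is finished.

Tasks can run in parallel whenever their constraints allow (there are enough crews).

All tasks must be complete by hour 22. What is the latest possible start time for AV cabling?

Final walkthrough has no dependents, so it just needs to finish by hour 22. Starting by 22 − 6 = hour 16 achieves that.
Seating layout feeds into final walkthrough (must start by hour 16); so seating layout must finish by hour 16 and therefore start by hour 13.
AV cabling has several dependents: seating layout (must start by hour 13); final walkthrough (must start by hour 16). The earliest of those limits is hour 13, so AV cabling must start by 13 − 3 = hour 10.

10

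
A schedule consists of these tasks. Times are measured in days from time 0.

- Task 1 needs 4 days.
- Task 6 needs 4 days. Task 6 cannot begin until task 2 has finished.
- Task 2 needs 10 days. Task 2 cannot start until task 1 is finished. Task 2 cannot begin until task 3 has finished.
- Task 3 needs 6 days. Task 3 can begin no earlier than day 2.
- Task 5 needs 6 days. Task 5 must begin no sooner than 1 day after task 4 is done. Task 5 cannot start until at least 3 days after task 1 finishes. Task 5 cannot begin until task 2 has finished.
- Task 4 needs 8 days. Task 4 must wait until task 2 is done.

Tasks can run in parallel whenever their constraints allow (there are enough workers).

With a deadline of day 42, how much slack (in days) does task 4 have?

After its own release at day 2, task 3 can start at day 2 and finishes at day 8.
Task 1 can start immediately at day 0; it finishes at day 4.
For task 2: task 1 (finishes day 4); task 3 (finishes day 8). Taking the maximum gives a start of day 8, and it finishes at 8 + 10 = day 18.
Task 4 waits on task 2 (finishes day 18), so it starts at day 18 and finishes at 18 + 8 = day 26.

Working backward from the deadline:
To finish by day 42, task 5 (duration 6) must start no later than day 36.
Since task 5 (must start by day 36, minus 1-day gap → day 35) depends on it, task 4 must finish by day 35. Backing off its 8-day duration gives a latest start of day 27.
So task 4 can start as early as day 18 and as late as day 27, giving 27 − 18 = 9 days of slack.

9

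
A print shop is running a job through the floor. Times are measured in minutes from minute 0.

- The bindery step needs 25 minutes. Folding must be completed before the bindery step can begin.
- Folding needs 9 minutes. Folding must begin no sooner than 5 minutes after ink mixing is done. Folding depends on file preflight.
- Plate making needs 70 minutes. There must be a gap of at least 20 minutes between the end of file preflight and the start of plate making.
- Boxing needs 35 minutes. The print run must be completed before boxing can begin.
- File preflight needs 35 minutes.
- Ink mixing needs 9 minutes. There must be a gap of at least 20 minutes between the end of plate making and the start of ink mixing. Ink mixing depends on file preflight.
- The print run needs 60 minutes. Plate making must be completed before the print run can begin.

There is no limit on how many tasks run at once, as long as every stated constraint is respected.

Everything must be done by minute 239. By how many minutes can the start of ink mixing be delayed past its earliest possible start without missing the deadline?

File preflight can start immediately at minute 0; it finishes at minute 35.
Plate making cannot begin until file preflight (finishes minute 35, plus 20-minute gap → minute 55). It runs from minute 55 to 55 + 70 = minute 125.
Ink mixing cannot start until plate making (finishes minute 125, plus 20-minute gap → minute 145); file preflight (finishes minute 35). The controlling bound is minute 145, so ink mixing finishes at 145 + 9 = minute 154.

Working backward from the deadline:
To finish by minute 239, the bindery step (duration 25) must start no later than minute 214.
Folding has to be done before the bindery step (must start by minute 214). That means finishing by minute 214, i.e. starting by 214 − 9 = minute 205.
Ink mixing has to be done before folding (must start by minute 205, minus 5-minute gap → minute 200). That means finishing by minute 200, i.e. starting by 200 − 9 = minute 191.
So ink mixing can start as early as minute 145 and as late as minute 191, giving 191 − 145 = 46 minutes of slack.

46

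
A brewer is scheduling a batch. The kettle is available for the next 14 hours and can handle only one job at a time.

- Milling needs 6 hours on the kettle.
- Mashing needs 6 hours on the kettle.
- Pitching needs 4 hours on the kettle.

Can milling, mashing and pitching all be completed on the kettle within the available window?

No

Running back to back, the jobs need 6 + 6 + 4 = 16 hours on the kettle.
Since 16 > 14, they cannot all fit.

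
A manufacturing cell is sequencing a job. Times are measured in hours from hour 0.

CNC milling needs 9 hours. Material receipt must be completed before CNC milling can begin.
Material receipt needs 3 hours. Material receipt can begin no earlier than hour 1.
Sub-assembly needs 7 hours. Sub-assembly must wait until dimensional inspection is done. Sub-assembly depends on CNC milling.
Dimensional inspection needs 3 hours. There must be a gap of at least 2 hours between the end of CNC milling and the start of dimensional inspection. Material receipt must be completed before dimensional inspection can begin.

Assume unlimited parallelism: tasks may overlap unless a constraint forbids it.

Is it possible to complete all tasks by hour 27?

After its own release at hour 1, material receipt can start at hour 1 and finishes at hour 4.
CNC milling cannot begin until material receipt (finishes hour 4). It runs from hour 4 to 4 + 9 = hour 13.
Dimensional inspection needs all of CNC milling (finishes hour 13, plus 2-hour gap → hour 15); material receipt (finishes hour 4). That puts its earliest start at hour 15; it finishes at 15 + 3 = hour 18.
For sub-assembly: dimensional inspection (finishes hour 18); CNC milling (finishes hour 13). Taking the maximum gives a start of hour 18, and it finishes at 18 + 7 = hour 25.
Every task is finished by hour 25, which is no later than the deadline of 27, so the schedule is feasible.

Yes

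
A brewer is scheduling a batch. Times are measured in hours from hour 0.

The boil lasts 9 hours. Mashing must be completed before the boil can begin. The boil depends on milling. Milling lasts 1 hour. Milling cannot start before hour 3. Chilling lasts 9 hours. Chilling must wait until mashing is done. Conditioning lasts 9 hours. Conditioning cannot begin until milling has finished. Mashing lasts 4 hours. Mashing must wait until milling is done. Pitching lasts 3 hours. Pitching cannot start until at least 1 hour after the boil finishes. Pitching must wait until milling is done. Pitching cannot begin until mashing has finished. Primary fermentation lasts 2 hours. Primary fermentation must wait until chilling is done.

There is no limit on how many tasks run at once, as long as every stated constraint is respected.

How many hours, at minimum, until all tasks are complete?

21

Milling waits on its own release at hour 3, so it starts at hour 3 and finishes at 3 + 1 = hour 4.
Conditioning cannot begin until milling (finishes hour 4). It runs from hour 4 to 4 + 9 = hour 13.
After milling (finishes hour 4), mashing can start at hour 4 and finishes at hour 8.
After mashing (finishes hour 8), chilling can start at hour 8 and finishes at hour 17.
Primary fermentation cannot begin until chilling (finishes hour 17). It runs from hour 17 to 17 + 2 = hour 19.
For the boil: mashing (finishes hour 8); milling (finishes hour 4). Taking the maximum gives a start of hour 8, and it finishes at 8 + 9 = hour 17.
Pitching cannot start until the boil (finishes hour 17, plus 1-hour gap → hour 18); milling (finishes hour 4); mashing (finishes hour 8). The controlling bound is hour 18, so pitching finishes at 18 + 3 = hour 21.
All tasks are finished once the last one completes. Finish times: Milling at 4, Mashing at 8, The boil at 17, Chilling at 17, Pitching at 21, Primary fermentation at 19, Conditioning at 13. The latest is hour 21.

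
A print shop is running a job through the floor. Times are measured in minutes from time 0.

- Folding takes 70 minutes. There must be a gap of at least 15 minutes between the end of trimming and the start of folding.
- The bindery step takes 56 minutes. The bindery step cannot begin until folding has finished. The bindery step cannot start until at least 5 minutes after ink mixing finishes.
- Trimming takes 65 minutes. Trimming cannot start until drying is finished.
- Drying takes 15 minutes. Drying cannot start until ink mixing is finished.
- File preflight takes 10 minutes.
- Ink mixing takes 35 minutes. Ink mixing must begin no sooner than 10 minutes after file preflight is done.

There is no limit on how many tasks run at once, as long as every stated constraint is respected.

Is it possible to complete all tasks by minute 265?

No

Nothing blocks file preflight, so it runs from minute 0 to minute 10.
Ink mixing waits on file preflight (finishes minute 10, plus 10-minute gap → minute 20), so it starts at minute 20 and finishes at 20 + 35 = minute 55.
Drying cannot begin until ink mixing (finishes minute 55). It runs from minute 55 to 55 + 15 = minute 70.
Trimming cannot begin until drying (finishes minute 70). It runs from minute 70 to 70 + 65 = minute 135.
Folding cannot begin until trimming (finishes minute 135, plus 15-minute gap → minute 150). It runs from minute 150 to 150 + 70 = minute 220.
The bindery step has to wait for folding (finishes minute 220); ink mixing (finishes minute 55, plus 5-minute gap → minute 60). The latest of these is minute 220, so the bindery step runs minute 220 to 220 + 56 = minute 276.
The earliest everything can be done is minute 276, which is after the deadline of 265, so it is not possible.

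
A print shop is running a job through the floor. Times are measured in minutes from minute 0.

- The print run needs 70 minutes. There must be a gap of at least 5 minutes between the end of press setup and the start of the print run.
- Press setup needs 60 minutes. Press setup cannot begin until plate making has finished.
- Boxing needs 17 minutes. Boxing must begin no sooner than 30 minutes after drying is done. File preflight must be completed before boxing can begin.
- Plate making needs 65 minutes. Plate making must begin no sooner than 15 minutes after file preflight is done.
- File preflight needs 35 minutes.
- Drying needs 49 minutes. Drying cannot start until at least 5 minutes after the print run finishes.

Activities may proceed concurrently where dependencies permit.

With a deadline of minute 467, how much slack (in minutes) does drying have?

116

File preflight can start immediately at minute 0; it finishes at minute 35.
After file preflight (finishes minute 35, plus 15-minute gap → minute 50), plate making can start at minute 50 and finishes at minute 115.
Press setup cannot begin until plate making (finishes minute 115). It runs from minute 115 to 115 + 60 = minute 175.
The print run waits on press setup (finishes minute 175, plus 5-minute gap → minute 180), so it starts at minute 180 and finishes at 180 + 70 = minute 250.
After the print run (finishes minute 250, plus 5-minute gap → minute 255), drying can start at minute 255 and finishes at minute 304.

Working backward from the deadline:
Boxing must finish by minute 467; it takes 17 minutes, so it must start by 467 − 17 = minute 450.
Drying has to be done before boxing (must start by minute 450, minus 30-minute gap → minute 420). That means finishing by minute 420, i.e. starting by 420 − 49 = minute 371.
So drying can start as early as minute 255 and as late as minute 371, giving 371 − 255 = 116 minutes of slack.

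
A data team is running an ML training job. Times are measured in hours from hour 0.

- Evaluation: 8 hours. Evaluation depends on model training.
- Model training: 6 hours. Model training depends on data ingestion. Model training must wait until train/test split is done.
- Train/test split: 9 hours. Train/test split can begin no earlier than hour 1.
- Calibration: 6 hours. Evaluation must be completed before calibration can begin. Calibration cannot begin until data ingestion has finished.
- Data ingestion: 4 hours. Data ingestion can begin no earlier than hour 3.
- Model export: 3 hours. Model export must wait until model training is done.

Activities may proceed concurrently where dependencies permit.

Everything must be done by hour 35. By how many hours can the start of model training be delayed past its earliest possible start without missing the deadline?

5

Train/test split cannot begin until its own release at hour 1. It runs from hour 1 to 1 + 9 = hour 10.
Data ingestion waits on its own release at hour 3, so it starts at hour 3 and finishes at 3 + 4 = hour 7.
Model training cannot start until data ingestion (finishes hour 7); train/test split (finishes hour 10). The controlling bound is hour 10, so model training finishes at 10 + 6 = hour 16.

Working backward from the deadline:
Calibration must finish by hour 35; it takes 6 hours, so it must start by 35 − 6 = hour 29.
Evaluation has to be done before calibration (must start by hour 29). That means finishing by hour 29, i.e. starting by 29 − 8 = hour 21.
To finish by hour 35, model export (duration 3) must start no later than hour 32.
Model training must finish in time for evaluation (must start by hour 21); model export (must start by hour 32). The tightest is hour 21, so model training must start by 21 − 6 = hour 15.
So model training can start as early as hour 10 and as late as hour 15, giving 15 − 10 = 5 hours of slack.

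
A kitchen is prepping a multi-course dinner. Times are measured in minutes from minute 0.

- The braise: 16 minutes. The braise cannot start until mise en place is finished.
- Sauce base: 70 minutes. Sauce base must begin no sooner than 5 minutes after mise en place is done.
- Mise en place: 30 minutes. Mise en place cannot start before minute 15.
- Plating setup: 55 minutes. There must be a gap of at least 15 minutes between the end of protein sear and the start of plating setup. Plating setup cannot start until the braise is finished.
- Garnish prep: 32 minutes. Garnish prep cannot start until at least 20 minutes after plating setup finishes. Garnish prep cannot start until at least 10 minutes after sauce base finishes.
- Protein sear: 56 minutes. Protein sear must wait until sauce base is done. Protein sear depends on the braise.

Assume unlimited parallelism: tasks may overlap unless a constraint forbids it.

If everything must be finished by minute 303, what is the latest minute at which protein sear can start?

125

Garnish prep has no dependents, so it just needs to finish by minute 303. Starting by 303 − 32 = minute 271 achieves that.
Plating setup must finish before garnish prep (must start by minute 271, minus 20-minute gap → minute 251). With a 55-minute duration, plating setup must start by 251 − 55 = minute 196.
Protein sear feeds into plating setup (must start by minute 196, minus 15-minute gap → minute 181); so protein sear must finish by minute 181 and therefore start by minute 125.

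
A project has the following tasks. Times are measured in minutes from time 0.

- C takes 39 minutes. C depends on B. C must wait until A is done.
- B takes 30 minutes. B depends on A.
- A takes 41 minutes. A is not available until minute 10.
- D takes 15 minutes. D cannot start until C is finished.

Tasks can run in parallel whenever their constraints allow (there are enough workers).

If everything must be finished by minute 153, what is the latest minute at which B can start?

69

D has no dependents, so it just needs to finish by minute 153. Starting by 153 − 15 = minute 138 achieves that.
C has to be done before D (must start by minute 138). That means finishing by minute 138, i.e. starting by 138 − 39 = minute 99.
Since C (must start by minute 99) depends on it, B must finish by minute 99. Backing off its 30-minute duration gives a latest start of minute 69.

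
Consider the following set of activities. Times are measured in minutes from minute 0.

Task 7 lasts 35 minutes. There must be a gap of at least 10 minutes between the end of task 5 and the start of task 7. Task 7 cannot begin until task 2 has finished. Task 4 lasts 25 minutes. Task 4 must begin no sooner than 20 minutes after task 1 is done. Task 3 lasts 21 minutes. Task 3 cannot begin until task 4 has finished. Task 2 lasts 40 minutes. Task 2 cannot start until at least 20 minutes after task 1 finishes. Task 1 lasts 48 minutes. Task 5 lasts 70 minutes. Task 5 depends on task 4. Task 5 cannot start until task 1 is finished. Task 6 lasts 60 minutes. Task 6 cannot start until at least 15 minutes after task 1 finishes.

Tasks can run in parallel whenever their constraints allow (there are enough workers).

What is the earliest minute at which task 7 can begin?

173

Nothing blocks task 1, so it runs from minute 0 to minute 48.
After task 1 (finishes minute 48, plus 20-minute gap → minute 68), task 4 can start at minute 68 and finishes at minute 93.
Task 5 cannot start until task 4 (finishes minute 93); task 1 (finishes minute 48). The controlling bound is minute 93, so task 5 finishes at 93 + 70 = minute 163.
After task 1 (finishes minute 48, plus 20-minute gap → minute 68), task 2 can start at minute 68 and finishes at minute 108.
Task 7 waits on task 5 (finishes minute 163, plus 10-minute gap → minute 173); task 2 (finishes minute 108). The latest of these is minute 173, which is the earliest task 7 can start.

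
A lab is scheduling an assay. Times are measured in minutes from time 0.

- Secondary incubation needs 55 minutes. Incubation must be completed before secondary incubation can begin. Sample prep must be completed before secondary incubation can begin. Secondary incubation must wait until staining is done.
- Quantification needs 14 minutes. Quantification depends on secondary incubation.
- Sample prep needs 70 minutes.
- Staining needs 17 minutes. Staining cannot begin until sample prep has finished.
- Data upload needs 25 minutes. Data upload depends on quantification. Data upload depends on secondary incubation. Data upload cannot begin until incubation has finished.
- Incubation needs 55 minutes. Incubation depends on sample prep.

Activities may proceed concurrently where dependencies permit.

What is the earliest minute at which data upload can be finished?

Sample prep has no prerequisites, so it starts at minute 0 and finishes at minute 70.
Staining waits on sample prep (finishes minute 70), so it starts at minute 70 and finishes at 70 + 17 = minute 87.
Incubation cannot begin until sample prep (finishes minute 70). It runs from minute 70 to 70 + 55 = minute 125.
Secondary incubation needs all of incubation (finishes minute 125); sample prep (finishes minute 70); staining (finishes minute 87). That puts its earliest start at minute 125; it finishes at 125 + 55 = minute 180.
Quantification cannot begin until secondary incubation (finishes minute 180). It runs from minute 180 to 180 + 14 = minute 194.
Data upload cannot start until quantification (finishes minute 194); secondary incubation (finishes minute 180); incubation (finishes minute 125). The controlling bound is minute 194, so data upload finishes at 194 + 25 = minute 219.

219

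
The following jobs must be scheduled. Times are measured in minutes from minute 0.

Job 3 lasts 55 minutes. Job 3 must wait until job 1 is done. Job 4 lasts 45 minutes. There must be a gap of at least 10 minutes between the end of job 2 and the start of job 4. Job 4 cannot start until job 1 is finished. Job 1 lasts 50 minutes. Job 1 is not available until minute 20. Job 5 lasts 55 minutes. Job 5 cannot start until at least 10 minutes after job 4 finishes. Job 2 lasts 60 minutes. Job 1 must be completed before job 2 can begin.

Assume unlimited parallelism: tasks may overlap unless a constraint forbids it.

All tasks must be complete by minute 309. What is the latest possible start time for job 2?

129

Job 5 has no dependents, so it just needs to finish by minute 309. Starting by 309 − 55 = minute 254 achieves that.
Job 4 must finish before job 5 (must start by minute 254, minus 10-minute gap → minute 244). With a 45-minute duration, job 4 must start by 244 − 45 = minute 199.
Since job 4 (must start by minute 199, minus 10-minute gap → minute 189) depends on it, job 2 must finish by minute 189. Backing off its 60-minute duration gives a latest start of minute 129.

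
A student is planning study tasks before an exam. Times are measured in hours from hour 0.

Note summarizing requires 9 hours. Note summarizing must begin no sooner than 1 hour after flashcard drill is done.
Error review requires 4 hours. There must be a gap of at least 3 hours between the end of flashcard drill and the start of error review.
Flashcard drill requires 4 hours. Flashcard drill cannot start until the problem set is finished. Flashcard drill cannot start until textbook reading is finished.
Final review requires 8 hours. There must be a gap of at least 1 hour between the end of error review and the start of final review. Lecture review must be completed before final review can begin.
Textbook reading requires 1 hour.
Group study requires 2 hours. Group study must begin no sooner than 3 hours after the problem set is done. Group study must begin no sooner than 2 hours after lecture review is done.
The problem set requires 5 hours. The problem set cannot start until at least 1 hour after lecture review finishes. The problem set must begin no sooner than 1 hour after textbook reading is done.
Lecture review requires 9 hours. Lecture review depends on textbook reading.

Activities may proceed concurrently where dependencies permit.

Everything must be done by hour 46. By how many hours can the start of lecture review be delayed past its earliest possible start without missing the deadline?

10

Textbook reading has no prerequisites, so it starts at hour 0 and finishes at hour 1.
Lecture review cannot begin until textbook reading (finishes hour 1). It runs from hour 1 to 1 + 9 = hour 10.

Working backward from the deadline:
Final review has no dependents, so it just needs to finish by hour 46. Starting by 46 − 8 = hour 38 achieves that.
Since final review (must start by hour 38, minus 1-hour gap → hour 37) depends on it, error review must finish by hour 37. Backing off its 4-hour duration gives a latest start of hour 33.
Nothing follows note summarizing; the deadline of hour 46 is its only limit. It must start by 46 − 9 = hour 37.
Flashcard drill must finish in time for error review (must start by hour 33, minus 3-hour gap → hour 30); note summarizing (must start by hour 37, minus 1-hour gap → hour 36). The tightest is hour 30, so flashcard drill must start by 30 − 4 = hour 26.
To finish by hour 46, group study (duration 2) must start no later than hour 44.
The problem set must finish in time for flashcard drill (must start by hour 26); group study (must start by hour 44, minus 3-hour gap → hour 41). The tightest is hour 26, so the problem set must start by 26 − 5 = hour 21.
Lecture review must finish in time for the problem set (must start by hour 21, minus 1-hour gap → hour 20); group study (must start by hour 44, minus 2-hour gap → hour 42); final review (must start by hour 38). The tightest is hour 20, so lecture review must start by 20 − 9 = hour 11.
So lecture review can start as early as hour 1 and as late as hour 11, giving 11 − 1 = 10 hours of slack.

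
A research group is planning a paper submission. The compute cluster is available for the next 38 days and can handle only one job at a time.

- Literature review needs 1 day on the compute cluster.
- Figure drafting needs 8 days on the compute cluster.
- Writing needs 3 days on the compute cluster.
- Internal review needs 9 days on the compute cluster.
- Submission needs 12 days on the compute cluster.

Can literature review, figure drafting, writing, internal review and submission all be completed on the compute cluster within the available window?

Running back to back, the jobs need 1 + 8 + 3 + 9 + 12 = 33 days on the compute cluster.
Since 33 ≤ 38, they fit within the window.

Yes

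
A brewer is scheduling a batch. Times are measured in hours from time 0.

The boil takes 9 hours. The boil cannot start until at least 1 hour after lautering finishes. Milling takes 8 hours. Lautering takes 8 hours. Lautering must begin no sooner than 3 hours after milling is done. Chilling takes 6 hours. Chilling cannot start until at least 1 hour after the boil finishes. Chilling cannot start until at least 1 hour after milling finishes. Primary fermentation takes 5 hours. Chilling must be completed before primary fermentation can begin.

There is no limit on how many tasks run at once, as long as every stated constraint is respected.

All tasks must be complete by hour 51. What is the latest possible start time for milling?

Nothing follows primary fermentation; the deadline of hour 51 is its only limit. It must start by 51 − 5 = hour 46.
Chilling feeds into primary fermentation (must start by hour 46); so chilling must finish by hour 46 and therefore start by hour 40.
The boil must finish before chilling (must start by hour 40, minus 1-hour gap → hour 39). With a 9-hour duration, the boil must start by 39 − 9 = hour 30.
Lautering feeds into the boil (must start by hour 30, minus 1-hour gap → hour 29); so lautering must finish by hour 29 and therefore start by hour 21.
Milling feeds lautering (must start by hour 21, minus 3-hour gap → hour 18); chilling (must start by hour 40, minus 1-hour gap → hour 39). Taking the minimum, milling must finish by hour 18 and start by 18 − 8 = hour 10.

10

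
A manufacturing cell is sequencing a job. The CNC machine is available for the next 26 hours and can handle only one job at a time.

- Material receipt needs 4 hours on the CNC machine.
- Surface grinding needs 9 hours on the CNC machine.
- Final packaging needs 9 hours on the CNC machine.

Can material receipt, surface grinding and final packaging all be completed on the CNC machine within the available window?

Yes

Running back to back, the jobs need 4 + 9 + 9 = 22 hours on the CNC machine.
Since 22 ≤ 26, they fit within the window.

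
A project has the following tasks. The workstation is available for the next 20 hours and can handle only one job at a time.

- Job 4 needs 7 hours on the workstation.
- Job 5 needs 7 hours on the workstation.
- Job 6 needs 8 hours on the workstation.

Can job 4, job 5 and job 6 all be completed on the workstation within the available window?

Running back to back, the jobs need 7 + 7 + 8 = 22 hours on the workstation.
Since 22 > 20, they cannot all fit.

No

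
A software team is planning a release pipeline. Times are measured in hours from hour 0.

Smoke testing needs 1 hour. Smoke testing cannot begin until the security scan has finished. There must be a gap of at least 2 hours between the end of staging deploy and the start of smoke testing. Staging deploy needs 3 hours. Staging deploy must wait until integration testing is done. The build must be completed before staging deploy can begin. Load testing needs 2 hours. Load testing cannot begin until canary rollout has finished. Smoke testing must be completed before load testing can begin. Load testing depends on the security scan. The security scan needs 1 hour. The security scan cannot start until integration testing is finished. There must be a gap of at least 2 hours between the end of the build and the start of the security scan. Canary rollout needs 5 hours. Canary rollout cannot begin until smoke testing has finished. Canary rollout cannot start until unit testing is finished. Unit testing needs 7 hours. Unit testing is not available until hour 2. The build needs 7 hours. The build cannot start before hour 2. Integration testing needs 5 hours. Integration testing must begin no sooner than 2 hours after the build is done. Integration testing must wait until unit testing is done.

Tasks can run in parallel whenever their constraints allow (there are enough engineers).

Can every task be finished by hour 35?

Unit testing waits on its own release at hour 2, so it starts at hour 2 and finishes at 2 + 7 = hour 9.
The build cannot begin until its own release at hour 2. It runs from hour 2 to 2 + 7 = hour 9.
Integration testing needs all of the build (finishes hour 9, plus 2-hour gap → hour 11); unit testing (finishes hour 9). That puts its earliest start at hour 11; it finishes at 11 + 5 = hour 16.
For staging deploy: integration testing (finishes hour 16); the build (finishes hour 9). Taking the maximum gives a start of hour 16, and it finishes at 16 + 3 = hour 19.
The security scan has to wait for integration testing (finishes hour 16); the build (finishes hour 9, plus 2-hour gap → hour 11). The latest of these is hour 16, so the security scan runs hour 16 to 16 + 1 = hour 17.
Smoke testing needs all of the security scan (finishes hour 17); staging deploy (finishes hour 19, plus 2-hour gap → hour 21). That puts its earliest start at hour 21; it finishes at 21 + 1 = hour 22.
Canary rollout cannot start until smoke testing (finishes hour 22); unit testing (finishes hour 9). The controlling bound is hour 22, so canary rollout finishes at 22 + 5 = hour 27.
For load testing: canary rollout (finishes hour 27); smoke testing (finishes hour 22); the security scan (finishes hour 17). Taking the maximum gives a start of hour 27, and it finishes at 27 + 2 = hour 29.
Every task is finished by hour 29, which is no later than the deadline of 35, so the schedule is feasible.

Yes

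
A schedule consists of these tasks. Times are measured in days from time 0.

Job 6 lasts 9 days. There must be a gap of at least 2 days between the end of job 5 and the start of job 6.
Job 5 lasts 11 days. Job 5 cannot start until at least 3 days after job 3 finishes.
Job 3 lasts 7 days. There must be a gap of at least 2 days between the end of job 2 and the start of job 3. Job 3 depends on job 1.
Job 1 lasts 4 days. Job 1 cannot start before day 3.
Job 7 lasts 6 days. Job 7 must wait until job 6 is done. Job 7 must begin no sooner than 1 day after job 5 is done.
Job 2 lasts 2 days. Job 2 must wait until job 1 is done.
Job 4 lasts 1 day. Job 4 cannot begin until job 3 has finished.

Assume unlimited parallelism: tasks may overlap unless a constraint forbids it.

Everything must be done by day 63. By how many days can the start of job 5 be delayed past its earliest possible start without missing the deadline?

Job 1 waits on its own release at day 3, so it starts at day 3 and finishes at 3 + 4 = day 7.
Job 2 waits on job 1 (finishes day 7), so it starts at day 7 and finishes at 7 + 2 = day 9.
Job 3 has to wait for job 2 (finishes day 9, plus 2-day gap → day 11); job 1 (finishes day 7). The latest of these is day 11, so job 3 runs day 11 to 11 + 7 = day 18.
Job 5 cannot begin until job 3 (finishes day 18, plus 3-day gap → day 21). It runs from day 21 to 21 + 11 = day 32.

Working backward from the deadline:
To finish by day 63, job 7 (duration 6) must start no later than day 57.
Since job 7 (must start by day 57) depends on it, job 6 must finish by day 57. Backing off its 9-day duration gives a latest start of day 48.
For job 5: job 6 (must start by day 48, minus 2-day gap → day 46); job 7 (must start by day 57, minus 1-day gap → day 56). The most restrictive is day 46; with an 11-day duration, job 5 must start by day 35.
So job 5 can start as early as day 21 and as late as day 35, giving 35 − 21 = 14 days of slack.

14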